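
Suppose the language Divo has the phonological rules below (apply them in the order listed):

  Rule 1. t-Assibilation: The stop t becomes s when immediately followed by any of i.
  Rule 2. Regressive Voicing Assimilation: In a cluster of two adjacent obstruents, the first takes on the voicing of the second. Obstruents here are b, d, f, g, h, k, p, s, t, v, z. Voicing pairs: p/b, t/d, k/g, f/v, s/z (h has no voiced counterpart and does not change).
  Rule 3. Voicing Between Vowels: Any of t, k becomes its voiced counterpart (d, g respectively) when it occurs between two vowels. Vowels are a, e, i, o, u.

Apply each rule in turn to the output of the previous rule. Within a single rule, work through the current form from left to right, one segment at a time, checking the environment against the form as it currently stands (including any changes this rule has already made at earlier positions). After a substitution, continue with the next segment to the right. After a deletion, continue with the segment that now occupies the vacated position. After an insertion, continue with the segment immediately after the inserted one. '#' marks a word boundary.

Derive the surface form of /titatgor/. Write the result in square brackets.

[sidadgor]

Rule 1 t-Assibilation: [titatgor] → [sitatgor]
Rule 2 Regressive Voicing Assimilation: [sitatgor] → [sitadgor]
Rule 3 Voicing Between Vowels: [sitadgor] → [sidadgor]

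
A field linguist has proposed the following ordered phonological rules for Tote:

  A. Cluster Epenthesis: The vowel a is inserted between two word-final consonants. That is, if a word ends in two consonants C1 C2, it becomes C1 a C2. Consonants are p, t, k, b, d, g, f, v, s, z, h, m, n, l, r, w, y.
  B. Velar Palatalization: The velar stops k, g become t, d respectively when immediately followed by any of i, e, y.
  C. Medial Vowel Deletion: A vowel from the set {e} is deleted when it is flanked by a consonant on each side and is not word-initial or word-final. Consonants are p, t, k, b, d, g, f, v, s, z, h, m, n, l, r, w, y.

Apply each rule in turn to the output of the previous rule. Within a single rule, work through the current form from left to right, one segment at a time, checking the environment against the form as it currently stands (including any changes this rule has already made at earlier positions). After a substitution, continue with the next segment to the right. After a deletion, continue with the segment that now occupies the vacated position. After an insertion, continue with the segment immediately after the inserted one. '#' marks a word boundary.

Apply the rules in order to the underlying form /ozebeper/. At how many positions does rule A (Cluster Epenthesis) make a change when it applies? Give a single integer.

A Cluster Epenthesis: no change — [ozebeper]
B Velar Palatalization: no change — [ozebeper]
C Medial Vowel Deletion: [ozebeper] → [ozbpr]
Rule A changed 0 position(s).

0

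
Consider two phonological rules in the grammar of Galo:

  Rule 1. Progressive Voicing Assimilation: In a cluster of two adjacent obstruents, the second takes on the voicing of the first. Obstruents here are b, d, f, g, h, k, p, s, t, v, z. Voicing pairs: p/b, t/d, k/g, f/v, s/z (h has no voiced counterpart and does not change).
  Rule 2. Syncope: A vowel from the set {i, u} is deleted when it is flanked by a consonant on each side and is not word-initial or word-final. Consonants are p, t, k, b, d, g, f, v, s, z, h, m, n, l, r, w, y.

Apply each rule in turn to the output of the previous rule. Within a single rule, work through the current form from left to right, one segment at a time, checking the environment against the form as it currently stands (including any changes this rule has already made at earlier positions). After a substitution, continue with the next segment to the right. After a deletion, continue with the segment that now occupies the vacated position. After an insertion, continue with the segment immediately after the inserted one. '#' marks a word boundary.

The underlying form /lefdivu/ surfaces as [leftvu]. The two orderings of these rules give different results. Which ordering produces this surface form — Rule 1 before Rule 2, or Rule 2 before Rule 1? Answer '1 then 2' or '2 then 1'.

1 then 2

Order 1 then 2:
  1 Progressive Voicing Assimilation: [lefdivu] → [leftivu]
  2 Syncope: [leftivu] → [leftvu]
  result: [leftvu]
Order 2 then 1:
  2 Syncope: [lefdivu] → [lefdvu]
  1 Progressive Voicing Assimilation: [lefdvu] → [leftfu]
  result: [leftfu]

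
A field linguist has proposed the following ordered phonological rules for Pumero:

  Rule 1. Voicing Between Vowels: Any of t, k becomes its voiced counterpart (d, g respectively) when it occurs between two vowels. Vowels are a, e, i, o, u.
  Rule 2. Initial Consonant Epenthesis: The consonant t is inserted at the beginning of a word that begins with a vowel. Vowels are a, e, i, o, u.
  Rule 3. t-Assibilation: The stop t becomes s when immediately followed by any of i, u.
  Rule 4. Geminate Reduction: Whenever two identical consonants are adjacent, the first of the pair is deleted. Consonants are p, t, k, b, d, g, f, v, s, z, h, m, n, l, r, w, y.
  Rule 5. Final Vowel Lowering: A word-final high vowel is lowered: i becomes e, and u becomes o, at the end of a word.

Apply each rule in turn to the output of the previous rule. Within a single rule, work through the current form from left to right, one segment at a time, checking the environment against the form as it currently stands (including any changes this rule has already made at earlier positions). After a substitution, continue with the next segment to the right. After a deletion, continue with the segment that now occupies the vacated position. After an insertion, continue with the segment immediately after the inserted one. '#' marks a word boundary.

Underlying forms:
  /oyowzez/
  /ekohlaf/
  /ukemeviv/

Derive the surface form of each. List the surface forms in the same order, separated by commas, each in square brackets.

[toyowzez], [tegohlaf], [sugemeviv]

/oyowzez/:
  Rule 1 Voicing Between Vowels: no change — [oyowzez]
  Rule 2 Initial Consonant Epenthesis: [oyowzez] → [toyowzez]
  Rule 3 t-Assibilation: no change — [toyowzez]
  Rule 4 Geminate Reduction: no change — [toyowzez]
  Rule 5 Final Vowel Lowering: no change — [toyowzez]
/ekohlaf/:
  Rule 1 Voicing Between Vowels: [ekohlaf] → [egohlaf]
  Rule 2 Initial Consonant Epenthesis: [egohlaf] → [tegohlaf]
  Rule 3 t-Assibilation: no change — [tegohlaf]
  Rule 4 Geminate Reduction: no change — [tegohlaf]
  Rule 5 Final Vowel Lowering: no change — [tegohlaf]
/ukemeviv/:
  Rule 1 Voicing Between Vowels: [ukemeviv] → [ugemeviv]
  Rule 2 Initial Consonant Epenthesis: [ugemeviv] → [tugemeviv]
  Rule 3 t-Assibilation: [tugemeviv] → [sugemeviv]
  Rule 4 Geminate Reduction: no change — [sugemeviv]
  Rule 5 Final Vowel Lowering: no change — [sugemeviv]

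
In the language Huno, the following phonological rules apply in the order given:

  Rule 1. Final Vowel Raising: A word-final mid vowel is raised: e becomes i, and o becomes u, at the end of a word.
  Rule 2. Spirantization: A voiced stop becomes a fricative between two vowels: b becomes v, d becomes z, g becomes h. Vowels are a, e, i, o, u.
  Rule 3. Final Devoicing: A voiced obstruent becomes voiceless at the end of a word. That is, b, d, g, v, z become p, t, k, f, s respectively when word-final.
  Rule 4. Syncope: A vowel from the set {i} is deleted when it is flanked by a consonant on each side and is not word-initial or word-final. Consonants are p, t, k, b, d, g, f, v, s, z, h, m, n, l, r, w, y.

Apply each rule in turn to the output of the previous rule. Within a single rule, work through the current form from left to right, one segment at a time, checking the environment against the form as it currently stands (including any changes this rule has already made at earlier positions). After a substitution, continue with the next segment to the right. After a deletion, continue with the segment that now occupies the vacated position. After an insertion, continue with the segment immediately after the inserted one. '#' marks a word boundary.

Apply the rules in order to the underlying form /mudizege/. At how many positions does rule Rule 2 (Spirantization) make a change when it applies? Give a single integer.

2

Rule 1 Final Vowel Raising: [mudizege] → [mudizegi]
Rule 2 Spirantization: [mudizegi] → [muzizehi]
Rule 3 Final Devoicing: no change — [muzizehi]
Rule 4 Syncope: [muzizehi] → [muzzehi]
Rule Rule 2 changed 2 position(s).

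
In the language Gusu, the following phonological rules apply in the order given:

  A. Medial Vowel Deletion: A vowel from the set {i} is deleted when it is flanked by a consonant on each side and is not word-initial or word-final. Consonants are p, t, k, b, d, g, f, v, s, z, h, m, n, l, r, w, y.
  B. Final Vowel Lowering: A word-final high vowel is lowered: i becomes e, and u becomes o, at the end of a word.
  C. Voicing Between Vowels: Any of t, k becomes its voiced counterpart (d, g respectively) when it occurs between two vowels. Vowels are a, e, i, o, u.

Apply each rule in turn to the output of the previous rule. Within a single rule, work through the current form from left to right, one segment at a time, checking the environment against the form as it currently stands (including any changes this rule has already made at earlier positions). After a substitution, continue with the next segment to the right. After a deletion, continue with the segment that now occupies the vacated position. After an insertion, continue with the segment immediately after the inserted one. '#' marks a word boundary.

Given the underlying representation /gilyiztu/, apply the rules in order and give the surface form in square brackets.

A Medial Vowel Deletion: [gilyiztu] → [glyztu]
B Final Vowel Lowering: [glyztu] → [glyzto]
C Voicing Between Vowels: no change — [glyzto]

[glyzto]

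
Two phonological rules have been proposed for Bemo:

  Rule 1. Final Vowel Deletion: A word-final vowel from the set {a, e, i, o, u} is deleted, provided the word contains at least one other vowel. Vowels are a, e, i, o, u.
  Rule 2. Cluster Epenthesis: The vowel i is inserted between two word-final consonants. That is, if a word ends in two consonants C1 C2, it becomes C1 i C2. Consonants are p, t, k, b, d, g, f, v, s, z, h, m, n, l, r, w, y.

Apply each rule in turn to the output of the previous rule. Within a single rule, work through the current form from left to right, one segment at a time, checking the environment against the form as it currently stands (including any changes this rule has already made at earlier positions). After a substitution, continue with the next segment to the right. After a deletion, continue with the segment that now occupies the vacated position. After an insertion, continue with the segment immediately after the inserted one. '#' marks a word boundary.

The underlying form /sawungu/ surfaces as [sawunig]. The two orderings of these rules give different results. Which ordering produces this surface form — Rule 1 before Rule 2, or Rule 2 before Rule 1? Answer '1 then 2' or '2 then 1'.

Order 1 then 2:
  1 Final Vowel Deletion: [sawungu] → [sawung]
  2 Cluster Epenthesis: [sawung] → [sawunig]
  result: [sawunig]
Order 2 then 1:
  2 Cluster Epenthesis: no change — [sawungu]
  1 Final Vowel Deletion: [sawungu] → [sawung]
  result: [sawung]

1 then 2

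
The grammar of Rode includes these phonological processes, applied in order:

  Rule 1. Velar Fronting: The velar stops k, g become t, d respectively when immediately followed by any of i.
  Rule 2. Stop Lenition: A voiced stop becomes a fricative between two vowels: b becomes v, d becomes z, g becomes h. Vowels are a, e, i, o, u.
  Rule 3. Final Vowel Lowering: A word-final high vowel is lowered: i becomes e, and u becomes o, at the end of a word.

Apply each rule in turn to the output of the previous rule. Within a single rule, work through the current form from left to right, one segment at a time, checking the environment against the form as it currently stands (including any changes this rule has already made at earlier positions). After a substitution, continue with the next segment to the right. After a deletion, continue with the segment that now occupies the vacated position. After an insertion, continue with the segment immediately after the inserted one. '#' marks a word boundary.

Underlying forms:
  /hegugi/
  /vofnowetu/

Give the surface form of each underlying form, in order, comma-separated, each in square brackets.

/hegugi/:
  Rule 1 Velar Fronting: [hegugi] → [hegudi]
  Rule 2 Stop Lenition: [hegudi] → [hehuzi]
  Rule 3 Final Vowel Lowering: [hehuzi] → [hehuze]
/vofnowetu/:
  Rule 1 Velar Fronting: no change — [vofnowetu]
  Rule 2 Stop Lenition: no change — [vofnowetu]
  Rule 3 Final Vowel Lowering: [vofnowetu] → [vofnoweto]

[hehuze], [vofnoweto]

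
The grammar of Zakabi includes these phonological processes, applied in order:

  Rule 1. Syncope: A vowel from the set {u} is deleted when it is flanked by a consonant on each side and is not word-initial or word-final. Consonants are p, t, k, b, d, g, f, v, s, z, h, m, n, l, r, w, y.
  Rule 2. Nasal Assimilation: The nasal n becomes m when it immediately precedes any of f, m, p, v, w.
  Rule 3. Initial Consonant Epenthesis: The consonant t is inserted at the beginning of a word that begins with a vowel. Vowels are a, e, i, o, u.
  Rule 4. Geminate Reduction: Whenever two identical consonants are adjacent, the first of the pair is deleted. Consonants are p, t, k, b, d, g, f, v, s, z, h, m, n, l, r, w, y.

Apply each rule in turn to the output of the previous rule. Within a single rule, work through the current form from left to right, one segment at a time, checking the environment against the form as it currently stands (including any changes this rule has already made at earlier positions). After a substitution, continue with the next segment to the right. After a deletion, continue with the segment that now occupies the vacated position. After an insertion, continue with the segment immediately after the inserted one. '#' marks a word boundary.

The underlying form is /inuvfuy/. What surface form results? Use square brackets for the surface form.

[timvfy]

Rule 1 Syncope: [inuvfuy] → [invfy]
Rule 2 Nasal Assimilation: [invfy] → [imvfy]
Rule 3 Initial Consonant Epenthesis: [imvfy] → [timvfy]
Rule 4 Geminate Reduction: no change — [timvfy]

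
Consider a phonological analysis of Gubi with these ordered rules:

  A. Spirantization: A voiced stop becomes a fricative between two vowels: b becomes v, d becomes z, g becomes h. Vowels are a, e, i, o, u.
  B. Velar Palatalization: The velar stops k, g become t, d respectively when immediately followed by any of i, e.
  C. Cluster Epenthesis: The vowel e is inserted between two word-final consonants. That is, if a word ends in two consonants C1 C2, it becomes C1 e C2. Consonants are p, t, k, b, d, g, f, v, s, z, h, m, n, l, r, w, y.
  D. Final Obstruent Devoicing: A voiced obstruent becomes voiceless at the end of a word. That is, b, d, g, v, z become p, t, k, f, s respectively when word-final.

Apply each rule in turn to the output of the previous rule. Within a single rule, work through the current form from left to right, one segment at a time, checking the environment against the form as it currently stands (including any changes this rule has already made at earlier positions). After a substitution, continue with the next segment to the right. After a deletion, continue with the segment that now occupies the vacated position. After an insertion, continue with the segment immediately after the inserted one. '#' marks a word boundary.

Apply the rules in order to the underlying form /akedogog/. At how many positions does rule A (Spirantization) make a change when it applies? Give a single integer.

2

A Spirantization: [akedogog] → [akezohog]
B Velar Palatalization: [akezohog] → [atezohog]
C Cluster Epenthesis: no change — [atezohog]
D Final Obstruent Devoicing: [atezohog] → [atezohok]
Rule A changed 2 position(s).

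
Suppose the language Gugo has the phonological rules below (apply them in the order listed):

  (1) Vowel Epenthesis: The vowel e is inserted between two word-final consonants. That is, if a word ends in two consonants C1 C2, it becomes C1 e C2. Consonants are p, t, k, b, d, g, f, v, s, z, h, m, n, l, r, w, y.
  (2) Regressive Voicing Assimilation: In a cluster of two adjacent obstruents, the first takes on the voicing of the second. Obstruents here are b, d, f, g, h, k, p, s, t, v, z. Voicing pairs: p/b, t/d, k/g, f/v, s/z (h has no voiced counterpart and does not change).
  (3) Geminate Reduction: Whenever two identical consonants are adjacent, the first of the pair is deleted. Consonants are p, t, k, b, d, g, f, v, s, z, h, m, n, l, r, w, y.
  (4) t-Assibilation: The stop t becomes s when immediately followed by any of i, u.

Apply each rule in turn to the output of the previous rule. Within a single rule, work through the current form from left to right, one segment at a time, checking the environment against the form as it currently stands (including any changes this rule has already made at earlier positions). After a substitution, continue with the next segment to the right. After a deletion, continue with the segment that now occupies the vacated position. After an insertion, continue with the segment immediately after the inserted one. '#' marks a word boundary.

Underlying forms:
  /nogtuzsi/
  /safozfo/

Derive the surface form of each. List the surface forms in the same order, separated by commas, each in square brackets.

[noksusi], [safosfo]

/nogtuzsi/:
  (1) Vowel Epenthesis: no change — [nogtuzsi]
  (2) Regressive Voicing Assimilation: [nogtuzsi] → [noktussi]
  (3) Geminate Reduction: [noktussi] → [noktusi]
  (4) t-Assibilation: [noktusi] → [noksusi]
/safozfo/:
  (1) Vowel Epenthesis: no change — [safozfo]
  (2) Regressive Voicing Assimilation: [safozfo] → [safosfo]
  (3) Geminate Reduction: no change — [safosfo]
  (4) t-Assibilation: no change — [safosfo]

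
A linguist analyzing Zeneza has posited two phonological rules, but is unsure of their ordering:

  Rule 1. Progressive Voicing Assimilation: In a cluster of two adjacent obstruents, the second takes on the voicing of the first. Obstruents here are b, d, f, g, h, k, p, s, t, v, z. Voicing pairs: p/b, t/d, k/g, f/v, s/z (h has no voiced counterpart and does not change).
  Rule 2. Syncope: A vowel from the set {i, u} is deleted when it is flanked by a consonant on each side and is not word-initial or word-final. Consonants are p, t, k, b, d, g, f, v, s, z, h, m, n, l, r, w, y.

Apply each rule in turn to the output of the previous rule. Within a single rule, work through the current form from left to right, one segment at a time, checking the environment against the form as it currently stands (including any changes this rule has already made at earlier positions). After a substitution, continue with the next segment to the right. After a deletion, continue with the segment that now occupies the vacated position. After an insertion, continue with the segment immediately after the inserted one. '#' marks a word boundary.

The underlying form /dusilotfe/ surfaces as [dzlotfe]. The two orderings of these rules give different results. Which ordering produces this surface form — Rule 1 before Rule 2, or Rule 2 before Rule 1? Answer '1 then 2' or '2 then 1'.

2 then 1

Order 1 then 2:
  1 Progressive Voicing Assimilation: no change — [dusilotfe]
  2 Syncope: [dusilotfe] → [dslotfe]
  result: [dslotfe]
Order 2 then 1:
  2 Syncope: [dusilotfe] → [dslotfe]
  1 Progressive Voicing Assimilation: [dslotfe] → [dzlotfe]
  result: [dzlotfe]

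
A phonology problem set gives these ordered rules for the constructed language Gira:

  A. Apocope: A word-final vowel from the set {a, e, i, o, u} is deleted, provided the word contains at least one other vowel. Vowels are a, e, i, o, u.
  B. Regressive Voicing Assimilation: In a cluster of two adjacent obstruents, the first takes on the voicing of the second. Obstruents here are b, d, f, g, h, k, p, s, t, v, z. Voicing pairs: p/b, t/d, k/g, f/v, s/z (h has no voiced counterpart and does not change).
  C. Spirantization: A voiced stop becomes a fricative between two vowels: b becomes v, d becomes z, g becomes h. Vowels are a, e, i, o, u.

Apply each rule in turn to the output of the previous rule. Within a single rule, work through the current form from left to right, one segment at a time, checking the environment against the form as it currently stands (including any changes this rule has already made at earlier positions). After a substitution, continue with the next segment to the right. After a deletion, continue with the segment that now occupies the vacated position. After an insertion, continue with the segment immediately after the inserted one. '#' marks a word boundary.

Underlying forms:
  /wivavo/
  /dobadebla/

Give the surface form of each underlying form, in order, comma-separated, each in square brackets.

/wivavo/:
  A Apocope: [wivavo] → [wivav]
  B Regressive Voicing Assimilation: no change — [wivav]
  C Spirantization: no change — [wivav]
/dobadebla/:
  A Apocope: [dobadebla] → [dobadebl]
  B Regressive Voicing Assimilation: no change — [dobadebl]
  C Spirantization: [dobadebl] → [dovazebl]

[wivav], [dovazebl]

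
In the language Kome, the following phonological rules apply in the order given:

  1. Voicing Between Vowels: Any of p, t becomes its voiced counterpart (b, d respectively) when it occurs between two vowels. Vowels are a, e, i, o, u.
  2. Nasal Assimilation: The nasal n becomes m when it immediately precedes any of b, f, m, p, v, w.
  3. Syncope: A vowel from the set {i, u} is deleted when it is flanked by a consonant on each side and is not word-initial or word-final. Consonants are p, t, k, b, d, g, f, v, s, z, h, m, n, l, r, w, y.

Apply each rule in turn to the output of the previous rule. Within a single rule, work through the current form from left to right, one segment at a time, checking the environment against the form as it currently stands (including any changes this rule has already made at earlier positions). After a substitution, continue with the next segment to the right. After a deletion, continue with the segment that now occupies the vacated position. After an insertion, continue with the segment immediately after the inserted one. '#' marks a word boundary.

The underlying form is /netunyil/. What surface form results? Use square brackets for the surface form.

[nednyl]

1 Voicing Between Vowels: [netunyil] → [nedunyil]
2 Nasal Assimilation: no change — [nedunyil]
3 Syncope: [nedunyil] → [nednyl]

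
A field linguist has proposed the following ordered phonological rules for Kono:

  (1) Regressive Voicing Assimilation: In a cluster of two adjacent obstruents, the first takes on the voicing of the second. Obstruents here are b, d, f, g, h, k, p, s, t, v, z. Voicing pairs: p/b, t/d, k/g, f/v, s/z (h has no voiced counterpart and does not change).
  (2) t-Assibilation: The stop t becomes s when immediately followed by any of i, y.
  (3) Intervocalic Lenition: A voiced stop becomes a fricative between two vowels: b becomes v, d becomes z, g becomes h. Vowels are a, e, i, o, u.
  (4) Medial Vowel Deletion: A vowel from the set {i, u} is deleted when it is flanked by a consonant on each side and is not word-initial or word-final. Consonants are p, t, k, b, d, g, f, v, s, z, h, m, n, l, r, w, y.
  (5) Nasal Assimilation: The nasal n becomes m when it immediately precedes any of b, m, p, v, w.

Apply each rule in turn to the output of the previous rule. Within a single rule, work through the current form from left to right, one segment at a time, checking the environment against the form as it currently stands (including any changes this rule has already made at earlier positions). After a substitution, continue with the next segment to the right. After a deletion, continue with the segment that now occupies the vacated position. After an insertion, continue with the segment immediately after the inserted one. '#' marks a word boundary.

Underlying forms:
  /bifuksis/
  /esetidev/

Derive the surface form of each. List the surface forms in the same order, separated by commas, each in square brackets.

/bifuksis/:
  (1) Regressive Voicing Assimilation: no change — [bifuksis]
  (2) t-Assibilation: no change — [bifuksis]
  (3) Intervocalic Lenition: no change — [bifuksis]
  (4) Medial Vowel Deletion: [bifuksis] → [bfkss]
  (5) Nasal Assimilation: no change — [bfkss]
/esetidev/:
  (1) Regressive Voicing Assimilation: no change — [esetidev]
  (2) t-Assibilation: [esetidev] → [esesidev]
  (3) Intervocalic Lenition: [esesidev] → [esesizev]
  (4) Medial Vowel Deletion: [esesizev] → [eseszev]
  (5) Nasal Assimilation: no change — [eseszev]

[bfkss], [eseszev]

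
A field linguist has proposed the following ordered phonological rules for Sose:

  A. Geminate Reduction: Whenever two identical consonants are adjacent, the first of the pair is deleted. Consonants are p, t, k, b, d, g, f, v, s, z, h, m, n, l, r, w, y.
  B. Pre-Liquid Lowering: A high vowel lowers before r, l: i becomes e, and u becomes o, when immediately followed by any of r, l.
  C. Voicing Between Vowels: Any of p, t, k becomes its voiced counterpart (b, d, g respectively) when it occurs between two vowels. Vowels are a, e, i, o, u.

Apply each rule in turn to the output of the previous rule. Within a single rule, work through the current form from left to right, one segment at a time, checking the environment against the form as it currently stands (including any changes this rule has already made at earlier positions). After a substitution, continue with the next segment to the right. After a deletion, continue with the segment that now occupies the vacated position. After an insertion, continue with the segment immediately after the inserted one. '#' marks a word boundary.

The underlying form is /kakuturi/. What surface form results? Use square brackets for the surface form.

[kagudori]

A Geminate Reduction: no change — [kakuturi]
B Pre-Liquid Lowering: [kakuturi] → [kakutori]
C Voicing Between Vowels: [kakutori] → [kagudori]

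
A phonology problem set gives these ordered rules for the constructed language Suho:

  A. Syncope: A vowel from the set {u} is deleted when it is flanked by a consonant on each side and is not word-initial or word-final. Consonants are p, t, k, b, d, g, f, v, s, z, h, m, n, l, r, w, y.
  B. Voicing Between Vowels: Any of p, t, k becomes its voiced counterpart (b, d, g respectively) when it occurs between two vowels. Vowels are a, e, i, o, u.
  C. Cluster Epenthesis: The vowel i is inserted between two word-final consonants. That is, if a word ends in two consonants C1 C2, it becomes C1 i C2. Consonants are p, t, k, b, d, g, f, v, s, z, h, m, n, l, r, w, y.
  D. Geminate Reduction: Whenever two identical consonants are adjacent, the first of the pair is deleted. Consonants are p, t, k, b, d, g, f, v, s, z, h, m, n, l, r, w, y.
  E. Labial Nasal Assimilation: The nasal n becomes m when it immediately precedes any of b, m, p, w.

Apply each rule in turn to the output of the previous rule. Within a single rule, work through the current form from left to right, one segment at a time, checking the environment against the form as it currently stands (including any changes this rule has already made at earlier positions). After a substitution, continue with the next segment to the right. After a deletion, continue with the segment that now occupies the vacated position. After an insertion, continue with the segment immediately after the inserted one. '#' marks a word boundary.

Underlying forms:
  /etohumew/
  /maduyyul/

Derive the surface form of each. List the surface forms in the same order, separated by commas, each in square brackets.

/etohumew/:
  A Syncope: [etohumew] → [etohmew]
  B Voicing Between Vowels: [etohmew] → [edohmew]
  C Cluster Epenthesis: no change — [edohmew]
  D Geminate Reduction: no change — [edohmew]
  E Labial Nasal Assimilation: no change — [edohmew]
/maduyyul/:
  A Syncope: [maduyyul] → [madyyl]
  B Voicing Between Vowels: no change — [madyyl]
  C Cluster Epenthesis: [madyyl] → [madyyil]
  D Geminate Reduction: [madyyil] → [madyil]
  E Labial Nasal Assimilation: no change — [madyil]

[edohmew], [madyil]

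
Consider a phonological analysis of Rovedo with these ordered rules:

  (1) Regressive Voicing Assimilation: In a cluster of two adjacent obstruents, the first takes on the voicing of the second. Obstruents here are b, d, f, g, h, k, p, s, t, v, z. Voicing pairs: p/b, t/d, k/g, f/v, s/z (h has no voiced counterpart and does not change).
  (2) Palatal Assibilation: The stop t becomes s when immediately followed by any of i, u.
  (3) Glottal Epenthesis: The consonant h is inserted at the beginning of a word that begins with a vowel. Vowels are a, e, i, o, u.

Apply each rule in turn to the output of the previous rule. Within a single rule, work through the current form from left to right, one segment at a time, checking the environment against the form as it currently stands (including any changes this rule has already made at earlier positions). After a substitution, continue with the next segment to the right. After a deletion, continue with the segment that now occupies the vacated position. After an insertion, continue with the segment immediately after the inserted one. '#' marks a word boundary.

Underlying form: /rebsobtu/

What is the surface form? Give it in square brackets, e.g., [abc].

(1) Regressive Voicing Assimilation: [rebsobtu] → [repsoptu]
(2) Palatal Assibilation: [repsoptu] → [repsopsu]
(3) Glottal Epenthesis: no change — [repsopsu]

[repsopsu]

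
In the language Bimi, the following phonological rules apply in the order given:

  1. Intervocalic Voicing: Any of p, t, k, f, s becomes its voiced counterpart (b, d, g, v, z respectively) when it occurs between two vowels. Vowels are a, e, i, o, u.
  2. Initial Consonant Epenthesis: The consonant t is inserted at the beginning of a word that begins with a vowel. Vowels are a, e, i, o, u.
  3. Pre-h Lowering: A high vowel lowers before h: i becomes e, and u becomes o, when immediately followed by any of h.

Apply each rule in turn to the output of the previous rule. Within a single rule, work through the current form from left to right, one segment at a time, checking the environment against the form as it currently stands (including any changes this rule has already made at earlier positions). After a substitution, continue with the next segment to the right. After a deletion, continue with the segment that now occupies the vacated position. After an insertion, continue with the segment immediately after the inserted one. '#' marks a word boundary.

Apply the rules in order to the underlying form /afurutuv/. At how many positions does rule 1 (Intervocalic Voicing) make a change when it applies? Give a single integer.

2

1 Intervocalic Voicing: [afurutuv] → [avuruduv]
2 Initial Consonant Epenthesis: [avuruduv] → [tavuruduv]
3 Pre-h Lowering: no change — [tavuruduv]
Rule 1 changed 2 position(s).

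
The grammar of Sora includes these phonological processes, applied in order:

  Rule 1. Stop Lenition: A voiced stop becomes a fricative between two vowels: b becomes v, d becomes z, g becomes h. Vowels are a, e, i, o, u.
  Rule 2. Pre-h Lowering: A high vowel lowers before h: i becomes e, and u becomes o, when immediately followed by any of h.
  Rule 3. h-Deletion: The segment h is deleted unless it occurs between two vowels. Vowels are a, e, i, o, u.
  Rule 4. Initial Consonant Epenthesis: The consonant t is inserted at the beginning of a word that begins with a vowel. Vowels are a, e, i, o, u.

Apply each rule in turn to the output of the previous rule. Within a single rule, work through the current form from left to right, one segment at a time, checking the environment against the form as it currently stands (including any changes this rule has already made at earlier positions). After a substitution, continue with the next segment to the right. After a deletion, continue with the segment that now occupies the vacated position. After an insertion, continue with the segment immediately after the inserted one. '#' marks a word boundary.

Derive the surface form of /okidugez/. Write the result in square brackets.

[tokizohez]

Rule 1 Stop Lenition: [okidugez] → [okizuhez]
Rule 2 Pre-h Lowering: [okizuhez] → [okizohez]
Rule 3 h-Deletion: no change — [okizohez]
Rule 4 Initial Consonant Epenthesis: [okizohez] → [tokizohez]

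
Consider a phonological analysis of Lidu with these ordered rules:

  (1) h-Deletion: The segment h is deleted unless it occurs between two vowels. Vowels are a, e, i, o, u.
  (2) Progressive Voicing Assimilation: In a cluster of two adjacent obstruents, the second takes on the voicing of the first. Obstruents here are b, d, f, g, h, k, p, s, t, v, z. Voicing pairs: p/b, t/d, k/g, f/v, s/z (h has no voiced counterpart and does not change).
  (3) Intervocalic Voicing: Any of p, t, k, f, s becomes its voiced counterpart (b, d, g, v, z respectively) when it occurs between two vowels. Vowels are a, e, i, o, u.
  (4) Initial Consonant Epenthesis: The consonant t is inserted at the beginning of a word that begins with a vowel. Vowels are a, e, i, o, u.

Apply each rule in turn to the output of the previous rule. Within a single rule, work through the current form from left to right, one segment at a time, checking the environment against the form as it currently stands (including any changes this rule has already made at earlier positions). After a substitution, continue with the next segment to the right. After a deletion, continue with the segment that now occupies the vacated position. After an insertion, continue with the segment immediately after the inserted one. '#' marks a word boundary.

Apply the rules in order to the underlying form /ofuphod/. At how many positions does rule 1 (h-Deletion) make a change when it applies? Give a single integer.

(1) h-Deletion: [ofuphod] → [ofupod]
(2) Progressive Voicing Assimilation: no change — [ofupod]
(3) Intervocalic Voicing: [ofupod] → [ovubod]
(4) Initial Consonant Epenthesis: [ovubod] → [tovubod]
Rule 1 changed 1 position(s).

1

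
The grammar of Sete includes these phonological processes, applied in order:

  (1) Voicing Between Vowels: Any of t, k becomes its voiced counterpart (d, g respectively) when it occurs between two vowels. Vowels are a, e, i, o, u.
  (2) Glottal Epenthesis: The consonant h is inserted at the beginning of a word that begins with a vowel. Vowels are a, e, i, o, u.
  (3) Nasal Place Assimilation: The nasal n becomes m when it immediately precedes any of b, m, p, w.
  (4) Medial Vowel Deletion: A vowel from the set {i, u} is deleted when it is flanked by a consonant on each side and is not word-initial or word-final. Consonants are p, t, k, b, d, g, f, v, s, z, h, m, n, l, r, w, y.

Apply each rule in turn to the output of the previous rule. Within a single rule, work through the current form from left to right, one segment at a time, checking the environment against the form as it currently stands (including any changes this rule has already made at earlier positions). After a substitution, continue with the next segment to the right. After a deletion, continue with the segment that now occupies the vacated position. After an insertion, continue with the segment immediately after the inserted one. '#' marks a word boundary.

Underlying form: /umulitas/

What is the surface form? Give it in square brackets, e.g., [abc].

(1) Voicing Between Vowels: [umulitas] → [umulidas]
(2) Glottal Epenthesis: [umulidas] → [humulidas]
(3) Nasal Place Assimilation: no change — [humulidas]
(4) Medial Vowel Deletion: [humulidas] → [hmldas]

[hmldas]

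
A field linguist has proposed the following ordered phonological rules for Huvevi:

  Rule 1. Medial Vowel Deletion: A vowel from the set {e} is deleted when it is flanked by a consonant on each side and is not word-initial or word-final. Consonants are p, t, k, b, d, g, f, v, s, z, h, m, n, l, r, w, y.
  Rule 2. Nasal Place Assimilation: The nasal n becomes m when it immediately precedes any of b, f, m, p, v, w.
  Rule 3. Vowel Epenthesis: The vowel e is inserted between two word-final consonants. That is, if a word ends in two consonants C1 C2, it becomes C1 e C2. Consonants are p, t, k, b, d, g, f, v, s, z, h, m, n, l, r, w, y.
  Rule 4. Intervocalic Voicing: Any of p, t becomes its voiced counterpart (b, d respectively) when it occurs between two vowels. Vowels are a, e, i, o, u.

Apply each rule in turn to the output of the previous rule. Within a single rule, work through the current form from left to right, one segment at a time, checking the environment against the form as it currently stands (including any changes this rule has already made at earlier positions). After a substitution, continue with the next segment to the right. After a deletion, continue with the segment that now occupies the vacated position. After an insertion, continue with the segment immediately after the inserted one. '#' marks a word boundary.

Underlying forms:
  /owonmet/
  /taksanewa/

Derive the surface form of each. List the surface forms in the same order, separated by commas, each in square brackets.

/owonmet/:
  Rule 1 Medial Vowel Deletion: [owonmet] → [owonmt]
  Rule 2 Nasal Place Assimilation: [owonmt] → [owommt]
  Rule 3 Vowel Epenthesis: [owommt] → [owommet]
  Rule 4 Intervocalic Voicing: no change — [owommet]
/taksanewa/:
  Rule 1 Medial Vowel Deletion: [taksanewa] → [taksanwa]
  Rule 2 Nasal Place Assimilation: [taksanwa] → [taksamwa]
  Rule 3 Vowel Epenthesis: no change — [taksamwa]
  Rule 4 Intervocalic Voicing: no change — [taksamwa]

[owommet], [taksamwa]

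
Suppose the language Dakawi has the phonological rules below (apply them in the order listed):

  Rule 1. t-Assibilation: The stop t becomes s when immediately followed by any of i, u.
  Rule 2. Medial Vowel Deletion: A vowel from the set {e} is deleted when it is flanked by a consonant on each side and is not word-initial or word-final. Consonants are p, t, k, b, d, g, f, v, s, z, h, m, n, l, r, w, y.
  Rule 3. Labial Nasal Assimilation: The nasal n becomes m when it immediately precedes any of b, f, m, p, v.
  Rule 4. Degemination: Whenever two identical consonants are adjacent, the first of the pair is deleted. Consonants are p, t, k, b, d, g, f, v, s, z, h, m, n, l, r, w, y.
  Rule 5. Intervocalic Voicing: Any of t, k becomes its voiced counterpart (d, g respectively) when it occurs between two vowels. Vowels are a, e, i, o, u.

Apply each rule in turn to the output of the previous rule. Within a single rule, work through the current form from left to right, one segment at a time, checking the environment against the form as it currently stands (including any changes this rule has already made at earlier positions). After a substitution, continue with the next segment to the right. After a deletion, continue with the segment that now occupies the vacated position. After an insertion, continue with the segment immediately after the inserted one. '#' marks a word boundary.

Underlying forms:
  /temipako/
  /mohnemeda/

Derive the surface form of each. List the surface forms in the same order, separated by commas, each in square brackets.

/temipako/:
  Rule 1 t-Assibilation: no change — [temipako]
  Rule 2 Medial Vowel Deletion: [temipako] → [tmipako]
  Rule 3 Labial Nasal Assimilation: no change — [tmipako]
  Rule 4 Degemination: no change — [tmipako]
  Rule 5 Intervocalic Voicing: [tmipako] → [tmipago]
/mohnemeda/:
  Rule 1 t-Assibilation: no change — [mohnemeda]
  Rule 2 Medial Vowel Deletion: [mohnemeda] → [mohnmda]
  Rule 3 Labial Nasal Assimilation: [mohnmda] → [mohmmda]
  Rule 4 Degemination: [mohmmda] → [mohmda]
  Rule 5 Intervocalic Voicing: no change — [mohmda]

[tmipago], [mohmda]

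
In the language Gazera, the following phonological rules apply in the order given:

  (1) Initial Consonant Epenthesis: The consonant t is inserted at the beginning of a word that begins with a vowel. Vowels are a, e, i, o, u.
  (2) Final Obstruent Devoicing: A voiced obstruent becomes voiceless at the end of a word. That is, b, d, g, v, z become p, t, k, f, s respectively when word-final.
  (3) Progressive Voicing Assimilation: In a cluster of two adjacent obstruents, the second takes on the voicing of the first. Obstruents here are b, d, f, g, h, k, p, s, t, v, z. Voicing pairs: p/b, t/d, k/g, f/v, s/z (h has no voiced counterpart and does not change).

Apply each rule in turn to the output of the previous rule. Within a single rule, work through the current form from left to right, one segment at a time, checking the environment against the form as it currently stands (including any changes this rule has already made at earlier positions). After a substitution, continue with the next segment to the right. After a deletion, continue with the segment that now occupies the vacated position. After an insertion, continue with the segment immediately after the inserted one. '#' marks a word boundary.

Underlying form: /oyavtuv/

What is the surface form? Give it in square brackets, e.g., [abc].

[toyavduf]

(1) Initial Consonant Epenthesis: [oyavtuv] → [toyavtuv]
(2) Final Obstruent Devoicing: [toyavtuv] → [toyavtuf]
(3) Progressive Voicing Assimilation: [toyavtuf] → [toyavduf]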